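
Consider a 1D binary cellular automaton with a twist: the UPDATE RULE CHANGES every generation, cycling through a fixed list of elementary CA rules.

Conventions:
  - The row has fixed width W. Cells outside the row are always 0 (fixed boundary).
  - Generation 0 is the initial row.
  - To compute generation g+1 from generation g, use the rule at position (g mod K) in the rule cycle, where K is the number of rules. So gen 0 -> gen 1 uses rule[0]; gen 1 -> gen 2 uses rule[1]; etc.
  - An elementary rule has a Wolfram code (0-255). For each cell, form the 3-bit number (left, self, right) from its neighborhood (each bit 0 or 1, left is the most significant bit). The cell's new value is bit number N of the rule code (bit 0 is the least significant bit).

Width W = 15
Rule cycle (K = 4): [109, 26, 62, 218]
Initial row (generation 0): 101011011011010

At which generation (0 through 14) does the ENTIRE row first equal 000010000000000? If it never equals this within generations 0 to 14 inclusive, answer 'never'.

Gen 0: 101011011011010
Gen 1 (rule 109): 111111111111110
Gen 2 (rule 26): 100000000000001
Gen 3 (rule 62): 110000000000011
Gen 4 (rule 218): 111000000000111
Gen 5 (rule 109): 101011111110101
Gen 6 (rule 26): 000010000000000
Gen 7 (rule 62): 000111000000000
Gen 8 (rule 218): 001111100000000
Gen 9 (rule 109): 101000101111111
Gen 10 (rule 26): 000101001000000
Gen 11 (rule 62): 001111111100000
Gen 12 (rule 218): 011111111110000
Gen 13 (rule 109): 010000000010111
Gen 14 (rule 26): 101000000100100

Answer: 6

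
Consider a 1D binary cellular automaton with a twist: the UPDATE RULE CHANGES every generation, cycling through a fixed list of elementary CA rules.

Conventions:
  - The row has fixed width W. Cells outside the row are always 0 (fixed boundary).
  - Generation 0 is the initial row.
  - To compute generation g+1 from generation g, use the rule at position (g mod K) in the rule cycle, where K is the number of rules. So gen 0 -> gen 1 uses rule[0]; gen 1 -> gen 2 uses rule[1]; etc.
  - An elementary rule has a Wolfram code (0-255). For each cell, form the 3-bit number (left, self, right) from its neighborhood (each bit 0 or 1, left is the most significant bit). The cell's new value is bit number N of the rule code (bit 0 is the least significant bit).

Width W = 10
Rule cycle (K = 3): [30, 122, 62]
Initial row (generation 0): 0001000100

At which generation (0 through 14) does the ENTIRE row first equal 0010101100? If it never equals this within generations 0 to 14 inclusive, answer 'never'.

Answer: never

Derivation:
Gen 0: 0001000100
Gen 1 (rule 30): 0011101110
Gen 2 (rule 122): 0110111011
Gen 3 (rule 62): 1101100110
Gen 4 (rule 30): 1001011101
Gen 5 (rule 122): 0110110110
Gen 6 (rule 62): 1101101101
Gen 7 (rule 30): 1001001001
Gen 8 (rule 122): 0110110110
Gen 9 (rule 62): 1101101101
Gen 10 (rule 30): 1001001001
Gen 11 (rule 122): 0110110110
Gen 12 (rule 62): 1101101101
Gen 13 (rule 30): 1001001001
Gen 14 (rule 122): 0110110110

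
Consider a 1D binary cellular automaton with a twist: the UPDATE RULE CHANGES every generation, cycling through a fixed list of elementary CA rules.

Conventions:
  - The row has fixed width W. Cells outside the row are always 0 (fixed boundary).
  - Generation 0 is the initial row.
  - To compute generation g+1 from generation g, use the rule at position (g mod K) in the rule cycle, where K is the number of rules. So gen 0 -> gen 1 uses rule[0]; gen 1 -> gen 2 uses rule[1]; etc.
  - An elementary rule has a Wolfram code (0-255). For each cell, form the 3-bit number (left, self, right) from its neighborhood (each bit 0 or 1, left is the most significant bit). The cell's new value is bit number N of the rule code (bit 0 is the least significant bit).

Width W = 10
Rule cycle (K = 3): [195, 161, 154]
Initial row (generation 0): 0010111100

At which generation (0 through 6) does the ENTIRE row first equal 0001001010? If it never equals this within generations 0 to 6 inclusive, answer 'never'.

Answer: 2

Derivation:
Gen 0: 0010111100
Gen 1 (rule 195): 1100011101
Gen 2 (rule 161): 0001001010
Gen 3 (rule 154): 0010110001
Gen 4 (rule 195): 1100010110
Gen 5 (rule 161): 0001001000
Gen 6 (rule 154): 0010110100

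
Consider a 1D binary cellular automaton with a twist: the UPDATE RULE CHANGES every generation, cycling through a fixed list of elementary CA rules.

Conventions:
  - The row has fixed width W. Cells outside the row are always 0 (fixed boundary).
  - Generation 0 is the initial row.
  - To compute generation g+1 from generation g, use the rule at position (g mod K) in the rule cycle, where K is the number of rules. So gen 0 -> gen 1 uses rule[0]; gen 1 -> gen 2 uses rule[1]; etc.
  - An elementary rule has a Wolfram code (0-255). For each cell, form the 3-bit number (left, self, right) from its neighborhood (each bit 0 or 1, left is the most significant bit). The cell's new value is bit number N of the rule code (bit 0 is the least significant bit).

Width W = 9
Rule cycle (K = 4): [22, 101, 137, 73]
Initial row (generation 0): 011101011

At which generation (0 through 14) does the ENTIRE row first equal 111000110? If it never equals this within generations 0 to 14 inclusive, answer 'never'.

Gen 0: 011101011
Gen 1 (rule 22): 100001000
Gen 2 (rule 101): 101101011
Gen 3 (rule 137): 001000010
Gen 4 (rule 73): 100011000
Gen 5 (rule 22): 110100100
Gen 6 (rule 101): 011100101
Gen 7 (rule 137): 011000000
Gen 8 (rule 73): 011011111
Gen 9 (rule 22): 100000000
Gen 10 (rule 101): 101111111
Gen 11 (rule 137): 001111110
Gen 12 (rule 73): 101000010
Gen 13 (rule 22): 101100111
Gen 14 (rule 101): 110100001

Answer: never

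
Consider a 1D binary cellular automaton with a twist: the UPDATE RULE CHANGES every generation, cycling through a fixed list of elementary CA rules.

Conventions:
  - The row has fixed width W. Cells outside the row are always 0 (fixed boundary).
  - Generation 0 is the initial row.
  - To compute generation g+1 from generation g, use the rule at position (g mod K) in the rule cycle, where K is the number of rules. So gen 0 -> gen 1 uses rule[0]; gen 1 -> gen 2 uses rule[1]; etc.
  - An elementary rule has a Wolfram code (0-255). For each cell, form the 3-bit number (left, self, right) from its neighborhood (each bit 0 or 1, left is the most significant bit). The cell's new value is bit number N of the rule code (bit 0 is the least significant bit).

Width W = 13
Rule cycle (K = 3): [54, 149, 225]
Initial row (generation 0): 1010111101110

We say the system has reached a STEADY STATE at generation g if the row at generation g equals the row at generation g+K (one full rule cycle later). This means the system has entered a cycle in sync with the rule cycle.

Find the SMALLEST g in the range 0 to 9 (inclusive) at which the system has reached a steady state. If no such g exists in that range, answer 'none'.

Answer: 2

Derivation:
Gen 0: 1010111101110
Gen 1 (rule 54): 1111000010001
Gen 2 (rule 149): 0110111011101
Gen 3 (rule 225): 0011011101110
Gen 4 (rule 54): 0100100010001
Gen 5 (rule 149): 0110111011101
Gen 6 (rule 225): 0011011101110
Gen 7 (rule 54): 0100100010001
Gen 8 (rule 149): 0110111011101
Gen 9 (rule 225): 0011011101110
Gen 10 (rule 54): 0100100010001
Gen 11 (rule 149): 0110111011101
Gen 12 (rule 225): 0011011101110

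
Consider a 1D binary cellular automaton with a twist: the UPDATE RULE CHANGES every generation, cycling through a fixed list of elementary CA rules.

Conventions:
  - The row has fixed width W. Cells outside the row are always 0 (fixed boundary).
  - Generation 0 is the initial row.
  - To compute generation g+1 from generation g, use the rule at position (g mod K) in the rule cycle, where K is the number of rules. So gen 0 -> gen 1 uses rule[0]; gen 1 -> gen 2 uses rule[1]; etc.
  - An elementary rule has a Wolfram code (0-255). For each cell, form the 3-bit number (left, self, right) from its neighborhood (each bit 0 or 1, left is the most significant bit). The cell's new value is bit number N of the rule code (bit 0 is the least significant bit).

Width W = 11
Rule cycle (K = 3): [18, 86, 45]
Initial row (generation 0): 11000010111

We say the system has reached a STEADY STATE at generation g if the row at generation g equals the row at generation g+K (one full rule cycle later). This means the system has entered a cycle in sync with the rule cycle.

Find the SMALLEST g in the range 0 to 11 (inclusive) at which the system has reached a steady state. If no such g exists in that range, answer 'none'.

Gen 0: 11000010111
Gen 1 (rule 18): 00100100000
Gen 2 (rule 86): 01111110000
Gen 3 (rule 45): 01000000111
Gen 4 (rule 18): 10100001000
Gen 5 (rule 86): 10110011100
Gen 6 (rule 45): 11100010001
Gen 7 (rule 18): 00010101010
Gen 8 (rule 86): 00110101011
Gen 9 (rule 45): 10101111110
Gen 10 (rule 18): 00000000001
Gen 11 (rule 86): 00000000011
Gen 12 (rule 45): 11111111010
Gen 13 (rule 18): 00000000001
Gen 14 (rule 86): 00000000011

Answer: 10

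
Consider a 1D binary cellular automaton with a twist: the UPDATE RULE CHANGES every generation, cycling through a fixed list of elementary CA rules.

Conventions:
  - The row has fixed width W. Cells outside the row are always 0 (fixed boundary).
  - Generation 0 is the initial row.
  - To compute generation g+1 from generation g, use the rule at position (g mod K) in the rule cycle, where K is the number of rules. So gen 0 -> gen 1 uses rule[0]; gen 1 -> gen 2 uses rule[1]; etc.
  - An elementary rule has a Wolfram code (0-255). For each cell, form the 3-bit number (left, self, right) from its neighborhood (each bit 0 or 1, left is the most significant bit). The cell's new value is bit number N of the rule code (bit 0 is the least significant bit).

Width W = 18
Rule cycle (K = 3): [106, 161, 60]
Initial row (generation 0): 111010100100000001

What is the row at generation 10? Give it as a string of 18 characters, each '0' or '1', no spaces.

Gen 0: 111010100100000001
Gen 1 (rule 106): 101101001000000010
Gen 2 (rule 161): 010010000011111000
Gen 3 (rule 60): 011011000010000100
Gen 4 (rule 106): 111111000100001000
Gen 5 (rule 161): 011110010001100011
Gen 6 (rule 60): 010001011001010010
Gen 7 (rule 106): 100010111010100100
Gen 8 (rule 161): 001001010101000001
Gen 9 (rule 60): 001101111111100001
Gen 10 (rule 106): 011111000000100010

Answer: 011111000000100010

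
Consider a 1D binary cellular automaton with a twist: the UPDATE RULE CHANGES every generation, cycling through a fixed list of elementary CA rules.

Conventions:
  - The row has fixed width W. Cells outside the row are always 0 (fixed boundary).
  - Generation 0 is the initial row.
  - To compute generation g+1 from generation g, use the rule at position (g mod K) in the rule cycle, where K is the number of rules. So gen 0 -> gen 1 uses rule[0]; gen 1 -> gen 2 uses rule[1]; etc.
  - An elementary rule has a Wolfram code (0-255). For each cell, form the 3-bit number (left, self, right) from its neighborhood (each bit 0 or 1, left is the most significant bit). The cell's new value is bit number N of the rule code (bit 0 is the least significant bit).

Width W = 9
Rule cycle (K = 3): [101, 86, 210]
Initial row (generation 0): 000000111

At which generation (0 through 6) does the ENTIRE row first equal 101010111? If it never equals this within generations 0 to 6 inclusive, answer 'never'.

Gen 0: 000000111
Gen 1 (rule 101): 111110001
Gen 2 (rule 86): 000011011
Gen 3 (rule 210): 000101001
Gen 4 (rule 101): 110111001
Gen 5 (rule 86): 010001111
Gen 6 (rule 210): 101010111

Answer: 6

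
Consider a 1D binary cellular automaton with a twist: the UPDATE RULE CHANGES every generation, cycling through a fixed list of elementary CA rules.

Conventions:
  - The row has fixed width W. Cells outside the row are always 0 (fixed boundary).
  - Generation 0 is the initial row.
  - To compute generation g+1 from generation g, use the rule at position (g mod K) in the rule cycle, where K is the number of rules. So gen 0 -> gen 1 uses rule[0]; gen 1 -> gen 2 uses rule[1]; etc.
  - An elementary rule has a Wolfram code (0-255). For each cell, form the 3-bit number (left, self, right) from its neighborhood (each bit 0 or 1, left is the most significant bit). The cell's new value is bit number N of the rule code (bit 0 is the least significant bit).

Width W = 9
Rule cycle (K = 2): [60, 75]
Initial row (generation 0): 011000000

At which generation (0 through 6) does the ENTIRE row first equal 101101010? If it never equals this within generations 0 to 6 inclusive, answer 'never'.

Gen 0: 011000000
Gen 1 (rule 60): 010100000
Gen 2 (rule 75): 100001111
Gen 3 (rule 60): 110001000
Gen 4 (rule 75): 110110011
Gen 5 (rule 60): 101101010
Gen 6 (rule 75): 001100000

Answer: 5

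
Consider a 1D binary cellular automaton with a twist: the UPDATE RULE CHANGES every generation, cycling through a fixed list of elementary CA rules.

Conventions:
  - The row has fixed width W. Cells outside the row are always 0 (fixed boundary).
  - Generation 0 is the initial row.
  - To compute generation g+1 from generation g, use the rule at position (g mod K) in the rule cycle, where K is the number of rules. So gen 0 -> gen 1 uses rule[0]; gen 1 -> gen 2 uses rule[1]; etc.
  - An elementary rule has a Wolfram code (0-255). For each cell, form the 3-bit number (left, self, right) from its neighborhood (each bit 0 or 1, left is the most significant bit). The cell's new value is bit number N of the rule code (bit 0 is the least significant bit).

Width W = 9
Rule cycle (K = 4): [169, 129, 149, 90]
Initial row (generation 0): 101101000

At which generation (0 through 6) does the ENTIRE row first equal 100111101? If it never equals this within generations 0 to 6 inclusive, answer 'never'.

Gen 0: 101101000
Gen 1 (rule 169): 011010011
Gen 2 (rule 129): 000000000
Gen 3 (rule 149): 111111111
Gen 4 (rule 90): 100000001
Gen 5 (rule 169): 001111100
Gen 6 (rule 129): 100111001

Answer: never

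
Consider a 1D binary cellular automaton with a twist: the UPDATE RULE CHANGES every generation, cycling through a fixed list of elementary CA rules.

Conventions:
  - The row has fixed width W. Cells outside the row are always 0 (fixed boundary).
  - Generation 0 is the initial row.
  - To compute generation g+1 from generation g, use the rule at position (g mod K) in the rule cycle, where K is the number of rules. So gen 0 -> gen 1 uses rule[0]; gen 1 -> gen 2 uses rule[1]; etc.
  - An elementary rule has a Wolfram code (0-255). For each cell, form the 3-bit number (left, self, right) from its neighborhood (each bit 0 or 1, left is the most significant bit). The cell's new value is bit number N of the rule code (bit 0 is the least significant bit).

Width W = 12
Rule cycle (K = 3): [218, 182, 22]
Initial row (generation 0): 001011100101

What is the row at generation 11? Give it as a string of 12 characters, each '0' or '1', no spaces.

Answer: 010110100000

Derivation:
Gen 0: 001011100101
Gen 1 (rule 218): 010011111000
Gen 2 (rule 182): 111101110100
Gen 3 (rule 22): 000000000110
Gen 4 (rule 218): 000000001111
Gen 5 (rule 182): 000000010110
Gen 6 (rule 22): 000000110001
Gen 7 (rule 218): 000001111010
Gen 8 (rule 182): 000010110111
Gen 9 (rule 22): 000110000000
Gen 10 (rule 218): 001111000000
Gen 11 (rule 182): 010110100000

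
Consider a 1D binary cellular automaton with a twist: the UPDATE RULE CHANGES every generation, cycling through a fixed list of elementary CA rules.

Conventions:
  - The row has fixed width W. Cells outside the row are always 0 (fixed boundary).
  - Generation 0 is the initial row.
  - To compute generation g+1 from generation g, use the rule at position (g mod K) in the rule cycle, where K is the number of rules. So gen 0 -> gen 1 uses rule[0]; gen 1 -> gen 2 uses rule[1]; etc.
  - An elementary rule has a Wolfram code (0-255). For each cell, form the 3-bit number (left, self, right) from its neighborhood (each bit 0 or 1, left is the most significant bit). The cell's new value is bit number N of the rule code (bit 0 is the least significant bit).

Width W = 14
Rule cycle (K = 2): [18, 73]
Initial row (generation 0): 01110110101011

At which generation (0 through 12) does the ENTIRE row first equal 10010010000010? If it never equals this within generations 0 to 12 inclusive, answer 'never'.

Gen 0: 01110110101011
Gen 1 (rule 18): 10000000000000
Gen 2 (rule 73): 00111111111111
Gen 3 (rule 18): 01000000000000
Gen 4 (rule 73): 00011111111111
Gen 5 (rule 18): 00100000000000
Gen 6 (rule 73): 10001111111111
Gen 7 (rule 18): 01010000000000
Gen 8 (rule 73): 00000111111111
Gen 9 (rule 18): 00001000000000
Gen 10 (rule 73): 11100011111111
Gen 11 (rule 18): 00010100000000
Gen 12 (rule 73): 11000001111111

Answer: never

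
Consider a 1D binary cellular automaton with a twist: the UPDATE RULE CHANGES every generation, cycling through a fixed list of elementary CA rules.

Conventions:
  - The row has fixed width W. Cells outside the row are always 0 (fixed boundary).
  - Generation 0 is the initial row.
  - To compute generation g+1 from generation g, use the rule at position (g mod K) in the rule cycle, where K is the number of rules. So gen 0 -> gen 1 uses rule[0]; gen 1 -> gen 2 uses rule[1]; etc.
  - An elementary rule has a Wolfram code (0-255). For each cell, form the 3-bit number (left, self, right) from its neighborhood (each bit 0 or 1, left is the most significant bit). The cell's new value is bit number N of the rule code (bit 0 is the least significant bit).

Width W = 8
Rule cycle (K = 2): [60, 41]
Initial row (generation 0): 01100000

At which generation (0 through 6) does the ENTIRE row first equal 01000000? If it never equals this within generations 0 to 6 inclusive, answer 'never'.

Answer: never

Derivation:
Gen 0: 01100000
Gen 1 (rule 60): 01010000
Gen 2 (rule 41): 00100111
Gen 3 (rule 60): 00110100
Gen 4 (rule 41): 10101001
Gen 5 (rule 60): 11111101
Gen 6 (rule 41): 10000010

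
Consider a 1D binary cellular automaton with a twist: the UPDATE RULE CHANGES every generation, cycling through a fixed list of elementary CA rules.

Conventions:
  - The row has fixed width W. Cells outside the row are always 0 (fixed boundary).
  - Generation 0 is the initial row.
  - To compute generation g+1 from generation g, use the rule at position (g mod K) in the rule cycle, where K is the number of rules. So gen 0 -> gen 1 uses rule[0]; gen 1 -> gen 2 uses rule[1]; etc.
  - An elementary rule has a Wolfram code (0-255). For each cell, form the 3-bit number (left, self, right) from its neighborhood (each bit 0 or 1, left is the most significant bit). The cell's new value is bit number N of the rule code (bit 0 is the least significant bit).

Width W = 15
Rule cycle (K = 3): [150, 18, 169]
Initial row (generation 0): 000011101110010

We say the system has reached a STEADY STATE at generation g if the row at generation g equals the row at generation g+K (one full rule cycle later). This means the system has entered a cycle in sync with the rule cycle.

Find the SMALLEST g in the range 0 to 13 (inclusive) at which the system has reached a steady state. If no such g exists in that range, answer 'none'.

Gen 0: 000011101110010
Gen 1 (rule 150): 000101000101111
Gen 2 (rule 18): 001000101000000
Gen 3 (rule 169): 100010010011111
Gen 4 (rule 150): 110111111101110
Gen 5 (rule 18): 000000000000001
Gen 6 (rule 169): 111111111111100
Gen 7 (rule 150): 011111111111010
Gen 8 (rule 18): 100000000000001
Gen 9 (rule 169): 001111111111100
Gen 10 (rule 150): 010111111111010
Gen 11 (rule 18): 100000000000001
Gen 12 (rule 169): 001111111111100
Gen 13 (rule 150): 010111111111010
Gen 14 (rule 18): 100000000000001
Gen 15 (rule 169): 001111111111100
Gen 16 (rule 150): 010111111111010

Answer: 8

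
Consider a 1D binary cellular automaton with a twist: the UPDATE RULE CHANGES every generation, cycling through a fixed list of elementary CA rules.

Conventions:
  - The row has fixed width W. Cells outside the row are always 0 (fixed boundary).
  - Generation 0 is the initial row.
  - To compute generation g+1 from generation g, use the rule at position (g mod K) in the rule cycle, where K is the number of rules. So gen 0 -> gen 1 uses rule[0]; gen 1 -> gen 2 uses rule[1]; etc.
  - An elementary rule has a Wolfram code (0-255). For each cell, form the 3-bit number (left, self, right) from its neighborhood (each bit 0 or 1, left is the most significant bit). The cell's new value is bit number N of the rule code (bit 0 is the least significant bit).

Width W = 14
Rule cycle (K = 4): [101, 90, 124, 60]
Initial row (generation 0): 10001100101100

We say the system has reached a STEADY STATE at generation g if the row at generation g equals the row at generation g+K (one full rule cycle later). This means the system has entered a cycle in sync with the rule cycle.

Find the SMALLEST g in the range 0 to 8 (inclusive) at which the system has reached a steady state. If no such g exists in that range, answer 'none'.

Answer: none

Derivation:
Gen 0: 10001100101100
Gen 1 (rule 101): 10100100110101
Gen 2 (rule 90): 00011011110000
Gen 3 (rule 124): 00011110011000
Gen 4 (rule 60): 00010001010100
Gen 5 (rule 101): 11010101111101
Gen 6 (rule 90): 11000001000100
Gen 7 (rule 124): 11100001100110
Gen 8 (rule 60): 10010001010101
Gen 9 (rule 101): 10010101111111
Gen 10 (rule 90): 01100001000001
Gen 11 (rule 124): 01110001100001
Gen 12 (rule 60): 01001001010001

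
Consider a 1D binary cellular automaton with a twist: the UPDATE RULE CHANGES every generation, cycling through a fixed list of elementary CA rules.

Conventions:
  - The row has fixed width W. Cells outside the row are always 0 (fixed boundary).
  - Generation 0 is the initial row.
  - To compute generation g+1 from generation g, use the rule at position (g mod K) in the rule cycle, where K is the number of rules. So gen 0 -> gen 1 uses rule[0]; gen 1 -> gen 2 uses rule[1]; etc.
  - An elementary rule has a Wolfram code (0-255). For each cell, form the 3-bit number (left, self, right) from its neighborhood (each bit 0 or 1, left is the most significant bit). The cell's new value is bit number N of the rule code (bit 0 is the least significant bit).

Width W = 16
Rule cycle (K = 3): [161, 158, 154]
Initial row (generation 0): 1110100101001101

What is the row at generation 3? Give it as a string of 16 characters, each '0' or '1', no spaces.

Answer: 1001011110101110

Derivation:
Gen 0: 1110100101001101
Gen 1 (rule 161): 0101000010000010
Gen 2 (rule 158): 1101100111000111
Gen 3 (rule 154): 1001011110101110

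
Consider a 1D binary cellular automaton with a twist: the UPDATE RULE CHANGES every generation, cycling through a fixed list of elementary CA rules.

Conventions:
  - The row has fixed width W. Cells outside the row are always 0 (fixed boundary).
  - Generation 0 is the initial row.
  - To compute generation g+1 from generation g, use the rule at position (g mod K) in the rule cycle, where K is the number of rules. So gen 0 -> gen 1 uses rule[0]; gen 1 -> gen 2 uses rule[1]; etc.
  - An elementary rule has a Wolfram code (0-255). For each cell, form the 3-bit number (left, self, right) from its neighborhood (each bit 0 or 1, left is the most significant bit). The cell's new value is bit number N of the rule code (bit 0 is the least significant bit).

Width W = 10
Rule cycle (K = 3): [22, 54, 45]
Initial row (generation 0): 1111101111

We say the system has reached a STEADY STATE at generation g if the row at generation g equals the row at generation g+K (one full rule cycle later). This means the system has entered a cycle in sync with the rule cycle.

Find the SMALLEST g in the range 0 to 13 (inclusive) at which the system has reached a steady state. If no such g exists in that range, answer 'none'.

Answer: 1

Derivation:
Gen 0: 1111101111
Gen 1 (rule 22): 0000000000
Gen 2 (rule 54): 0000000000
Gen 3 (rule 45): 1111111111
Gen 4 (rule 22): 0000000000
Gen 5 (rule 54): 0000000000
Gen 6 (rule 45): 1111111111
Gen 7 (rule 22): 0000000000
Gen 8 (rule 54): 0000000000
Gen 9 (rule 45): 1111111111
Gen 10 (rule 22): 0000000000
Gen 11 (rule 54): 0000000000
Gen 12 (rule 45): 1111111111
Gen 13 (rule 22): 0000000000
Gen 14 (rule 54): 0000000000
Gen 15 (rule 45): 1111111111
Gen 16 (rule 22): 0000000000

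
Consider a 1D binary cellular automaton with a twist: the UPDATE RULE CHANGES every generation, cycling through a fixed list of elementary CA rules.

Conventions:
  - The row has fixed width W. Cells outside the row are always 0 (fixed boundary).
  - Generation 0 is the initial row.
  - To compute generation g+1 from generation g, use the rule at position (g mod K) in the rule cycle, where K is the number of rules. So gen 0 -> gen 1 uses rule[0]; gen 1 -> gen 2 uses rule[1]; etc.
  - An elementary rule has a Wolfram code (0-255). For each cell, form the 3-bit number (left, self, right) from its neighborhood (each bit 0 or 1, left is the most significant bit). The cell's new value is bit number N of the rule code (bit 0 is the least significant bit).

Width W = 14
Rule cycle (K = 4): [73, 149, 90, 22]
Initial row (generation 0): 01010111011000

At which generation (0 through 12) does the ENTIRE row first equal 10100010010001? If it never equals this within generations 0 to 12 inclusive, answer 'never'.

Gen 0: 01010111011000
Gen 1 (rule 73): 00000101011011
Gen 2 (rule 149): 11110101000000
Gen 3 (rule 90): 10010000100000
Gen 4 (rule 22): 11111001110000
Gen 5 (rule 73): 10001001010111
Gen 6 (rule 149): 11101101010010
Gen 7 (rule 90): 10101100001101
Gen 8 (rule 22): 10100010010001
Gen 9 (rule 73): 00001000000100
Gen 10 (rule 149): 11101111110111
Gen 11 (rule 90): 10101000010101
Gen 12 (rule 22): 10101100110101

Answer: 8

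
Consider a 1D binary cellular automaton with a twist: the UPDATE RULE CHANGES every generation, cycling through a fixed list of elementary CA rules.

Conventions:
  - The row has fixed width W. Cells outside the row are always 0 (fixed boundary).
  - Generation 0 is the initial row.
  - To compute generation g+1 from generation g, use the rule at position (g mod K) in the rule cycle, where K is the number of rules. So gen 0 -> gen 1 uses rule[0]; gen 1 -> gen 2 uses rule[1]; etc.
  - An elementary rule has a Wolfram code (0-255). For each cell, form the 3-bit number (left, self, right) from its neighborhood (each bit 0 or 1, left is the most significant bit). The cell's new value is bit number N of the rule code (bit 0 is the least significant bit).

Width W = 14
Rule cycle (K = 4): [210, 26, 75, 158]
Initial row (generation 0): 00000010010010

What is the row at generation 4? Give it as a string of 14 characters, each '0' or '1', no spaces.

Gen 0: 00000010010010
Gen 1 (rule 210): 00000101101101
Gen 2 (rule 26): 00001001001000
Gen 3 (rule 75): 11110010010011
Gen 4 (rule 158): 11101111111110

Answer: 11101111111110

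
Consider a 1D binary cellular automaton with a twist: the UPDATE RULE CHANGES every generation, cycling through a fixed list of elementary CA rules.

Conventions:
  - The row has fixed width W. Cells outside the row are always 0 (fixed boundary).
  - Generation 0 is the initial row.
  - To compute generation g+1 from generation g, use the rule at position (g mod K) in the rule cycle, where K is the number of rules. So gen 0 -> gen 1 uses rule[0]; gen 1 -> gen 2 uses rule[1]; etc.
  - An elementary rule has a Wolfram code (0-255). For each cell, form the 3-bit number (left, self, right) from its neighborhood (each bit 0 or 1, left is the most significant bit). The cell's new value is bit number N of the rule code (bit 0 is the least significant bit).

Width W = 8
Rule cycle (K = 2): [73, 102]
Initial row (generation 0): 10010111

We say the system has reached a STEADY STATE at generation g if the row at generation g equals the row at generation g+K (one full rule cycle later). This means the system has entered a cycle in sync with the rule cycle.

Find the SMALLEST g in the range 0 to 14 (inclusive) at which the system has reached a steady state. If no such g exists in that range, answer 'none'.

Answer: none

Derivation:
Gen 0: 10010111
Gen 1 (rule 73): 00000101
Gen 2 (rule 102): 00001111
Gen 3 (rule 73): 11101001
Gen 4 (rule 102): 00111011
Gen 5 (rule 73): 10101011
Gen 6 (rule 102): 11111101
Gen 7 (rule 73): 10000100
Gen 8 (rule 102): 10001100
Gen 9 (rule 73): 00101101
Gen 10 (rule 102): 01110111
Gen 11 (rule 73): 01010101
Gen 12 (rule 102): 11111111
Gen 13 (rule 73): 10000001
Gen 14 (rule 102): 10000011
Gen 15 (rule 73): 00111011
Gen 16 (rule 102): 01001101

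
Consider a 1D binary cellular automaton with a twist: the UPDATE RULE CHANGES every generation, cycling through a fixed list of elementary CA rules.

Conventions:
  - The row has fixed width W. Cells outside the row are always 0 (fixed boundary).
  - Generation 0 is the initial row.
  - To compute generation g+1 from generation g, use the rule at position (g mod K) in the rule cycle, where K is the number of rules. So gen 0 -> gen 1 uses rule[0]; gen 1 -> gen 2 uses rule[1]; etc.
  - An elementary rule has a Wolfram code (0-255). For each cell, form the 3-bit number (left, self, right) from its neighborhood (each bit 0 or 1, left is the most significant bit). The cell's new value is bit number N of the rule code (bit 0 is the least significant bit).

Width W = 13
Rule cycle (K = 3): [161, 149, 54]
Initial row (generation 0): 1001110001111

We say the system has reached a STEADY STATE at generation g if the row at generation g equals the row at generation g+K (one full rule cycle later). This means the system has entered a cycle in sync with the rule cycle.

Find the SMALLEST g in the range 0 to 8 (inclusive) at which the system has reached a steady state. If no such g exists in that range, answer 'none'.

Answer: none

Derivation:
Gen 0: 1001110001111
Gen 1 (rule 161): 0000100100110
Gen 2 (rule 149): 1110110110001
Gen 3 (rule 54): 0001001001011
Gen 4 (rule 161): 1100000000100
Gen 5 (rule 149): 0011111110111
Gen 6 (rule 54): 0100000001000
Gen 7 (rule 161): 0001111100011
Gen 8 (rule 149): 1100111011000
Gen 9 (rule 54): 0011000100100
Gen 10 (rule 161): 1000010000001
Gen 11 (rule 149): 1111011111101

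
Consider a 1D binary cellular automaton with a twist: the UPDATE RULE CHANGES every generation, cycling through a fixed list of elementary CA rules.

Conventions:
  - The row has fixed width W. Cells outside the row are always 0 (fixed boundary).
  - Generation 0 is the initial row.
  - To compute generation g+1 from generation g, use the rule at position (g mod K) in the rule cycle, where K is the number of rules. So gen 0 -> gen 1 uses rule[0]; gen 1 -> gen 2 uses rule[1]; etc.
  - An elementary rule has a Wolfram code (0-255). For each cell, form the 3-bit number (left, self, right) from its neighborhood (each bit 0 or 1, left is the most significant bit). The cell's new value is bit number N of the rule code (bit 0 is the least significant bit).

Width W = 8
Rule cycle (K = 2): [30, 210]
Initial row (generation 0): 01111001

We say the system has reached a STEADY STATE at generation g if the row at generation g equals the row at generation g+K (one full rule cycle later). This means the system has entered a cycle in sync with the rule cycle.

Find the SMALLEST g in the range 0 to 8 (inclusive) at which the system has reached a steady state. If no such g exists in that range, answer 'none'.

Answer: 4

Derivation:
Gen 0: 01111001
Gen 1 (rule 30): 11000111
Gen 2 (rule 210): 01101011
Gen 3 (rule 30): 11001010
Gen 4 (rule 210): 01110001
Gen 5 (rule 30): 11001011
Gen 6 (rule 210): 01110001
Gen 7 (rule 30): 11001011
Gen 8 (rule 210): 01110001
Gen 9 (rule 30): 11001011
Gen 10 (rule 210): 01110001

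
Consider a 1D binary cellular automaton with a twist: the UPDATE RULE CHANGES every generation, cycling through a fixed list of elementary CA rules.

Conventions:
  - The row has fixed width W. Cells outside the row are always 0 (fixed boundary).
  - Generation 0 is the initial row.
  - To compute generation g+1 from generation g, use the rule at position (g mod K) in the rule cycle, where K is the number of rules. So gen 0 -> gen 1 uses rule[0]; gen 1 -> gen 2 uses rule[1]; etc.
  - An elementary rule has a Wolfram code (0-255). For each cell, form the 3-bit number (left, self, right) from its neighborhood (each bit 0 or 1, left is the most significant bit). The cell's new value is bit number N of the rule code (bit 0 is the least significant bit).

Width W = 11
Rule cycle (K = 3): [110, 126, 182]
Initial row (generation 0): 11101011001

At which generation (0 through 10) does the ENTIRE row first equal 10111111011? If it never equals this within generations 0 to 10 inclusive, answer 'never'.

Gen 0: 11101011001
Gen 1 (rule 110): 10111111011
Gen 2 (rule 126): 11100001111
Gen 3 (rule 182): 01010010110
Gen 4 (rule 110): 11110111110
Gen 5 (rule 126): 10011100011
Gen 6 (rule 182): 11101010100
Gen 7 (rule 110): 10111111100
Gen 8 (rule 126): 11100000110
Gen 9 (rule 182): 01010001001
Gen 10 (rule 110): 11110011011

Answer: 1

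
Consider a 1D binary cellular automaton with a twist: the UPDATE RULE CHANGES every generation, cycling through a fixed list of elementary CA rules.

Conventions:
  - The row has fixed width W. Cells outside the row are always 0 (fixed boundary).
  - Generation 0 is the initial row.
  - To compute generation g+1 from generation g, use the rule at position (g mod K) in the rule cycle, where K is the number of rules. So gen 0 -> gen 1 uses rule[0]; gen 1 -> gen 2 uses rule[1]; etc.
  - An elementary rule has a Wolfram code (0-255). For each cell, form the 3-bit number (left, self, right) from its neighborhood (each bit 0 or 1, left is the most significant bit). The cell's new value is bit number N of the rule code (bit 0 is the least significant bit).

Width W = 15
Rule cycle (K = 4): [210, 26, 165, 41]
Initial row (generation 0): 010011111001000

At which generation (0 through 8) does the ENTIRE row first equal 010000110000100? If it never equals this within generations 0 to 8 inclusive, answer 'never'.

Answer: 4

Derivation:
Gen 0: 010011111001000
Gen 1 (rule 210): 101101111110100
Gen 2 (rule 26): 001001000000010
Gen 3 (rule 165): 101001011111010
Gen 4 (rule 41): 010000110000100
Gen 5 (rule 210): 101001011001010
Gen 6 (rule 26): 000110010110001
Gen 7 (rule 165): 110000011000101
Gen 8 (rule 41): 100111010010010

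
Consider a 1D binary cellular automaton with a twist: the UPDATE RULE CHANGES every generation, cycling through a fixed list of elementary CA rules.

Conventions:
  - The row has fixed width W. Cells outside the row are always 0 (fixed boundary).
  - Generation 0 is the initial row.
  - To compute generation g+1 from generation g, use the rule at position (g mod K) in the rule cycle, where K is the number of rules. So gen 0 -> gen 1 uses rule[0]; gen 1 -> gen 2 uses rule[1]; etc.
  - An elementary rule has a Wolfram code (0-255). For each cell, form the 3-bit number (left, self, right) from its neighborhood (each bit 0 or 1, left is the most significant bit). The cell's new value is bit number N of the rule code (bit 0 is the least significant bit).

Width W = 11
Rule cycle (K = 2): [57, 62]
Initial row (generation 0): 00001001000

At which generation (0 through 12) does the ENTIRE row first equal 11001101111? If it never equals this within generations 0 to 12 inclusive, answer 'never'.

Answer: 6

Derivation:
Gen 0: 00001001000
Gen 1 (rule 57): 11100100111
Gen 2 (rule 62): 10011111100
Gen 3 (rule 57): 01010000011
Gen 4 (rule 62): 11111000110
Gen 5 (rule 57): 10000110101
Gen 6 (rule 62): 11001101111
Gen 7 (rule 57): 10101011000
Gen 8 (rule 62): 11111110100
Gen 9 (rule 57): 10000001011
Gen 10 (rule 62): 11000011110
Gen 11 (rule 57): 10111010001
Gen 12 (rule 62): 11100111011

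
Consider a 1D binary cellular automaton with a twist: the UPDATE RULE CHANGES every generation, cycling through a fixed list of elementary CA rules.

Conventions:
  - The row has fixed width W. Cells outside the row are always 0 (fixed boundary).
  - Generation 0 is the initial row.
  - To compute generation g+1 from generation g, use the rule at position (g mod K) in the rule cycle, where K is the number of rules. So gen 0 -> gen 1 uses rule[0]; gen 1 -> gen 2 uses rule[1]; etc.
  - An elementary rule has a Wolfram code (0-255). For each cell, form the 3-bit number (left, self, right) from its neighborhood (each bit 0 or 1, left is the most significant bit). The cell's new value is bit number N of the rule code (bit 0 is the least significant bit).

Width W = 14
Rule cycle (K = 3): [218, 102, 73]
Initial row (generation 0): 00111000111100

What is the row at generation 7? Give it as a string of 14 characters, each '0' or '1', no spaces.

Answer: 00111011001010

Derivation:
Gen 0: 00111000111100
Gen 1 (rule 218): 01111101111110
Gen 2 (rule 102): 10000110000010
Gen 3 (rule 73): 00110110111000
Gen 4 (rule 218): 01110110111100
Gen 5 (rule 102): 10011011000100
Gen 6 (rule 73): 00011011010001
Gen 7 (rule 218): 00111011001010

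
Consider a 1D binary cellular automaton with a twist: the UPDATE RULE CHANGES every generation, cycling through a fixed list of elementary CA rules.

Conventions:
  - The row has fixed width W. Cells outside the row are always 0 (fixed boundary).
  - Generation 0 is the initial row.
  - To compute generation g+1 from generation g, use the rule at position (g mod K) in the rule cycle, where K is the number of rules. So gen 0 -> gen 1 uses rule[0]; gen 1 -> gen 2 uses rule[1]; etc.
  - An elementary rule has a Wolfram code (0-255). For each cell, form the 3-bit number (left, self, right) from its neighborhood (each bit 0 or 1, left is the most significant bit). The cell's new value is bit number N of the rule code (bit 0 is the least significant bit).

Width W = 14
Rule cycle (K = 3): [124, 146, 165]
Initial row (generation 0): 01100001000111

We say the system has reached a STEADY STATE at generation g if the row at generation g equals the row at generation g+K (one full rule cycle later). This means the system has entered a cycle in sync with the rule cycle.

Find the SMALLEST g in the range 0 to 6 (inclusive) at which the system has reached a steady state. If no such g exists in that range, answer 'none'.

Gen 0: 01100001000111
Gen 1 (rule 124): 01110001100101
Gen 2 (rule 146): 10101010011000
Gen 3 (rule 165): 11111110000011
Gen 4 (rule 124): 10000011000011
Gen 5 (rule 146): 01000100100100
Gen 6 (rule 165): 01010100100101
Gen 7 (rule 124): 01111110110111
Gen 8 (rule 146): 10111100000010
Gen 9 (rule 165): 11011001111010

Answer: none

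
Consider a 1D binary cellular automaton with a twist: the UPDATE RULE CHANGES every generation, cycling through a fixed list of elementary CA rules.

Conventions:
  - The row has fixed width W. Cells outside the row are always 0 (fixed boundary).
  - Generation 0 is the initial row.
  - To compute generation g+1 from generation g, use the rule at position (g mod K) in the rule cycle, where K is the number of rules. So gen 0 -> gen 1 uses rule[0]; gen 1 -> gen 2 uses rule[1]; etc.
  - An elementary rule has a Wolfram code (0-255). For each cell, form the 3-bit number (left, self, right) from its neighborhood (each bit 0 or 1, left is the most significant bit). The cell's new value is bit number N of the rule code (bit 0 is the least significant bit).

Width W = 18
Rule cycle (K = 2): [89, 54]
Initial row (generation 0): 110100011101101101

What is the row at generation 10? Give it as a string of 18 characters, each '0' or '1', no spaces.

Gen 0: 110100011101101101
Gen 1 (rule 89): 110011010101101100
Gen 2 (rule 54): 001100111110010010
Gen 3 (rule 89): 101110100011001001
Gen 4 (rule 54): 110001110100111111
Gen 5 (rule 89): 111101010010100001
Gen 6 (rule 54): 000011111111110011
Gen 7 (rule 89): 111010000000011011
Gen 8 (rule 54): 000111000000100100
Gen 9 (rule 89): 110101111110010011
Gen 10 (rule 54): 001110000001111100

Answer: 001110000001111100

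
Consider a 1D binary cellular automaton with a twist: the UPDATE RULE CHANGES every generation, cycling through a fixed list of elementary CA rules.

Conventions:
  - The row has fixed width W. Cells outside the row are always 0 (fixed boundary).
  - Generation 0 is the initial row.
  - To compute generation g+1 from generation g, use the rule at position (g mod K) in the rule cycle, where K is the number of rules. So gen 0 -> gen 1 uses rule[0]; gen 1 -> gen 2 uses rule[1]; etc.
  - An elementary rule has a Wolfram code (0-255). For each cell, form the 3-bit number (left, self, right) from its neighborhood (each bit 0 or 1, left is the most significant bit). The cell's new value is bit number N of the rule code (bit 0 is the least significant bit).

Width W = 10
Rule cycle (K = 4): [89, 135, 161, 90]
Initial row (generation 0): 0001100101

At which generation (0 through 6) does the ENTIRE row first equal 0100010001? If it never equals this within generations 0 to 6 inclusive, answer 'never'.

Gen 0: 0001100101
Gen 1 (rule 89): 1101110000
Gen 2 (rule 135): 0000100111
Gen 3 (rule 161): 1110000010
Gen 4 (rule 90): 1011000101
Gen 5 (rule 89): 0011110000
Gen 6 (rule 135): 1101100111

Answer: never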